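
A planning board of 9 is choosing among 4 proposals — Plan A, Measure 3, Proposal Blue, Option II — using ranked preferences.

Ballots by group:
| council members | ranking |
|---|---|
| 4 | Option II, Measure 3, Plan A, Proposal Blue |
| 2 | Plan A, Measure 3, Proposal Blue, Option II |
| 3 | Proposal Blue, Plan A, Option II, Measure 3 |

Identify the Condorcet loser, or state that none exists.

none

Head-to-head results (9 council members):
Plan A vs Measure 3: 2+3 = 5 for Plan A, 4 for Measure 3 — Plan A by 5–4.
Plan A vs Proposal Blue: Plan A, 6–3.
Plan A vs Option II: 5 to 4, Plan A.
Measure 3 vs Proposal Blue: Measure 3, 6–3.
Measure 3–Option II: Option II 7–2.
Proposal Blue–Option II: Proposal Blue 5–4.
No option is winless: Plan A beats Measure 3; Measure 3 beats Proposal Blue; Proposal Blue beats Option II; Option II beats Measure 3. There is no Condorcet loser.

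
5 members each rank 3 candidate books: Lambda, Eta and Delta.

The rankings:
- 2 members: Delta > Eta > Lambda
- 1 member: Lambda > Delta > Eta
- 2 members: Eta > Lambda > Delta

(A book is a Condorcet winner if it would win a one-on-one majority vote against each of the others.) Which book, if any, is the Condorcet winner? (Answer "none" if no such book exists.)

none

Pairwise majorities:
Lambda vs Eta: Lambda is ranked higher on 1 ballot, Eta on 4. Eta wins 4–1.
Lambda vs Delta: Lambda preferred on 1+2 = 3 ballots; Lambda wins 3–2.
Eta vs Delta: 2 to 3, Delta.
No book is unbeaten: Lambda loses to Eta; Eta loses to Delta; Delta loses to Lambda. In particular Lambda → Delta → Eta → Lambda is a majority cycle — no Condorcet winner exists.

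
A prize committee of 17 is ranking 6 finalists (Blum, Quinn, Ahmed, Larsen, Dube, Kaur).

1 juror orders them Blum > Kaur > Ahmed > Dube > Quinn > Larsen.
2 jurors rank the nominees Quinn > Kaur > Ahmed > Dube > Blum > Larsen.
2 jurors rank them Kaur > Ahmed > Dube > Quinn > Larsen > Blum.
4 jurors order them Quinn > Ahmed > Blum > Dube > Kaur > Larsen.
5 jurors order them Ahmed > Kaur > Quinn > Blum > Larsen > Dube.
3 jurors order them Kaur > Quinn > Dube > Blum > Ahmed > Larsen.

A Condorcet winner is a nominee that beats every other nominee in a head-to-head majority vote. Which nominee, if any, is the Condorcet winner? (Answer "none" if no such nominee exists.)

none

Pairwise majorities:
Blum–Quinn: Quinn 16–1.
Blum–Ahmed: Ahmed 13–4.
Blum–Larsen: Blum 15–2.
Blum vs Dube: Blum wins 10–7.
Blum vs Kaur: Kaur wins 12–5.
Quinn–Ahmed: Quinn 9–8.
Quinn–Larsen: Quinn 17–0.
Quinn vs Dube: Quinn, 14–3.
Quinn–Kaur: Kaur 11–6.
Ahmed–Larsen: Ahmed 17–0.
Ahmed–Dube: Ahmed 14–3.
Ahmed vs Kaur: Ahmed wins 9–8.
Larsen vs Dube: Dube, 12–5.
Larsen vs Kaur: Kaur, 17–0.
Dube–Kaur: Kaur 13–4.
Every nominee loses at least once (Blum loses to Quinn; Quinn loses to Kaur; Ahmed loses to Quinn; Larsen loses to Blum; Dube loses to Blum; Kaur loses to Ahmed). The majority relation contains the cycle Quinn → Ahmed → Kaur → Quinn, so there is no Condorcet winner.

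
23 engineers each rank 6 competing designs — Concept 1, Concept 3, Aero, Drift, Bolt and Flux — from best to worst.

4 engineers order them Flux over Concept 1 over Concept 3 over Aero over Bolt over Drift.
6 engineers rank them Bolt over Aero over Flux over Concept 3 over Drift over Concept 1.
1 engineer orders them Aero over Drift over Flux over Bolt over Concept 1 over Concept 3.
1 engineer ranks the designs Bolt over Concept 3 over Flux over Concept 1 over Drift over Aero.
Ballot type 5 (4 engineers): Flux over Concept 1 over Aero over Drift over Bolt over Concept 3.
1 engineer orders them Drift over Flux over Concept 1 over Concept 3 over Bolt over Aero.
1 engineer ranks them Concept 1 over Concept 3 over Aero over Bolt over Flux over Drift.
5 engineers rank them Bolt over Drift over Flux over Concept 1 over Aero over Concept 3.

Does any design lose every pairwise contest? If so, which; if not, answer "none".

none

Head-to-head results (23 engineers):
Concept 1 vs Concept 3: Concept 1, 16–7.
Concept 1–Aero: Concept 1 16–7.
Concept 1 vs Drift: Concept 1 preferred on 4+1+4+1 = 10 ballots; Drift wins 13–10.
Concept 1 vs Bolt: 4+4+1+1 = 10 for Concept 1, 13 for Bolt — Bolt by 13–10.
Concept 1 vs Flux: Flux, 22–1.
Concept 3 vs Aero: 7 to 16, Aero.
Concept 3–Drift: Concept 3 12–11.
Concept 3 vs Bolt: Concept 3 preferred on 4+1+1 = 6 ballots; Bolt wins 17–6.
Concept 3–Flux: Flux 21–2.
Aero vs Drift: Aero is ranked higher on 4+6+1+4+1 = 16 ballots, Drift on 7. Aero wins 16–7.
Aero vs Bolt: 4+1+4+1 = 10 for Aero, 13 for Bolt — Bolt by 13–10.
Aero vs Flux: Flux, 15–8.
Drift–Bolt: Bolt 17–6.
Drift–Flux: Flux 16–7.
Bolt vs Flux: Bolt preferred on 6+1+1+5 = 13 ballots; Bolt wins 13–10.
Every design wins at least one matchup (Concept 1 beats Concept 3; Concept 3 beats Drift; Aero beats Concept 3; Drift beats Concept 1; Bolt beats Concept 1; Flux beats Concept 1), so there is no Condorcet loser.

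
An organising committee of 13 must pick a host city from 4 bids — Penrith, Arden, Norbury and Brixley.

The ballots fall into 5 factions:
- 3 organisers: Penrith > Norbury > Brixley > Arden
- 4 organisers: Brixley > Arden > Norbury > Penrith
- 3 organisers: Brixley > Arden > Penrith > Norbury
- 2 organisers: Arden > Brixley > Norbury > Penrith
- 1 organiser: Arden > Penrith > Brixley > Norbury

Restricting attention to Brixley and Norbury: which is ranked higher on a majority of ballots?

Ballots ranking Brixley above Norbury: 4 + 3 + 2 + 1 = 10.
Ballots ranking Norbury above Brixley: 13 − 10 = 3.
Brixley wins the head-to-head 10–3.

Brixley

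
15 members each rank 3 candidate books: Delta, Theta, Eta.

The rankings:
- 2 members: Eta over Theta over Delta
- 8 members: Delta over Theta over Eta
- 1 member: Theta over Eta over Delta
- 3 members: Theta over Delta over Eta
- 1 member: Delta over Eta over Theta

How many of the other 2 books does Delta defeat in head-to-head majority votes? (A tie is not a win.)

Delta against each rival (15 members):
Delta vs Theta: 8+1 = 9 for Delta, 6 for Theta — Delta by 9–6.
Delta vs Eta: 8+3+1 = 12 for Delta, 3 for Eta — Delta by 12–3.
Delta beats Theta, Eta — 2 pairwise wins.

2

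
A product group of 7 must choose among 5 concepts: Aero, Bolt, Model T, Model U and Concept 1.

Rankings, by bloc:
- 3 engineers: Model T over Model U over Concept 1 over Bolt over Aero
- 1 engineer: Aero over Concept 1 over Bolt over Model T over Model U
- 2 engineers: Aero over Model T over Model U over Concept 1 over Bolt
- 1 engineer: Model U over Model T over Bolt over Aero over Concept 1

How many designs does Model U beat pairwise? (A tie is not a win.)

Model U against each rival (7 engineers):
Model U–Aero: Model U 4–3.
Model U vs Bolt: 6 to 1, Model U.
Model U vs Model T: Model T wins 6–1.
Model U vs Concept 1: 6 to 1, Model U.
Model U beats Aero, Bolt, Concept 1; loses to Model T — 3 pairwise wins.

3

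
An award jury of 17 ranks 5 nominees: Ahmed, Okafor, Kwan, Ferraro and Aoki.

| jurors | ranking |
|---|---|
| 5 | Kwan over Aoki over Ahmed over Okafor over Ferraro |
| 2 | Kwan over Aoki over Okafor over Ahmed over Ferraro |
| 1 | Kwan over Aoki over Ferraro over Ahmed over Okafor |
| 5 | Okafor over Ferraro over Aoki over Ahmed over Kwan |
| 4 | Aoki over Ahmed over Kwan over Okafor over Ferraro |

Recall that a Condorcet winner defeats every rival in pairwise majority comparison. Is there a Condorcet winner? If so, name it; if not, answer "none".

Aoki

Head-to-head results (17 jurors):
Ahmed vs Okafor: Ahmed, 10–7.
Ahmed vs Kwan: Ahmed wins 9–8.
Ahmed–Ferraro: Ahmed 11–6.
Ahmed vs Aoki: Aoki wins 17–0.
Okafor vs Kwan: Kwan wins 12–5.
Okafor vs Ferraro: Okafor wins 16–1.
Okafor vs Aoki: Aoki wins 12–5.
Kwan vs Ferraro: Kwan wins 12–5.
Kwan vs Aoki: Aoki wins 9–8.
Ferraro vs Aoki: Aoki, 12–5.
Aoki defeats every rival head-to-head and is the Condorcet winner.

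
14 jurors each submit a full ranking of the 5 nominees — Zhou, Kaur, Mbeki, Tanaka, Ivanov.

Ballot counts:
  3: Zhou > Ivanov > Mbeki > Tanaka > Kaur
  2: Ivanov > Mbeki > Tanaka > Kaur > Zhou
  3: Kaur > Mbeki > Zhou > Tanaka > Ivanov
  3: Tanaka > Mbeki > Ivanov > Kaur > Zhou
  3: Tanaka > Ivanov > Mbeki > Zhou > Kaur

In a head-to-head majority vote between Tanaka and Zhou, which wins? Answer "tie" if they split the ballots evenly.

Tanaka

Ballots ranking Tanaka above Zhou: 2 + 3 + 3 = 8.
Ballots ranking Zhou above Tanaka: 14 − 8 = 6.
Tanaka wins the head-to-head 8–6.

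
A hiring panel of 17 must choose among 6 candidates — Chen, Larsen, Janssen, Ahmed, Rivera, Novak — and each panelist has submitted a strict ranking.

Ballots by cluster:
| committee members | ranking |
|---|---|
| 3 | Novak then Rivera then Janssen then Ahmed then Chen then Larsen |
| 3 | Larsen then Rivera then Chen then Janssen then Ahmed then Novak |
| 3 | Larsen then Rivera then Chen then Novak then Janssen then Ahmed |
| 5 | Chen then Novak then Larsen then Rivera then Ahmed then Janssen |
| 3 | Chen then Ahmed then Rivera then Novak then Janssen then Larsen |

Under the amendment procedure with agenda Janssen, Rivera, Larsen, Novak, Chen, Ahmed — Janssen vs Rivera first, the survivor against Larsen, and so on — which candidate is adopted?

Chen

Round 1: Janssen vs Rivera — 0–17, Rivera advances.
Round 2: Rivera vs Larsen — 6–11, Larsen advances.
Round 3: Larsen vs Novak — 6–11, Novak advances.
Round 4: Novak vs Chen — 3–14, Chen advances.
Round 5: Chen vs Ahmed — 14–3, Chen advances.
The agenda winner is Chen.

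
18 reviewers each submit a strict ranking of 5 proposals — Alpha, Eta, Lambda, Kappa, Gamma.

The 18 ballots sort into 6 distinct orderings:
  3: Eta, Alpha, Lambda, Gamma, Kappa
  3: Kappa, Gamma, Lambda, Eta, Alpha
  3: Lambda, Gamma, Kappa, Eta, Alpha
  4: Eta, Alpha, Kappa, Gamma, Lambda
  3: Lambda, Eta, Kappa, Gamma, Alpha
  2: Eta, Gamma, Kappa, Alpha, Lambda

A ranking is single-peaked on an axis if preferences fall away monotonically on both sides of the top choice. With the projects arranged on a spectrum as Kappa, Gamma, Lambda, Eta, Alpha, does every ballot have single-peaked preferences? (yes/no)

no

Axis positions: Kappa=1, Gamma=2, Lambda=3, Eta=4, Alpha=5.
Ballot type 1 (peak Eta at position 4): ranking walks positions 4-5-3-2-1, expanding outward from the peak — single-peaked.
Ballot type 2 (peak Kappa at position 1): ranking walks positions 1-2-3-4-5, expanding outward from the peak — single-peaked.
Ballot type 3 (peak Lambda at position 3): ranking walks positions 3-2-1-4-5, expanding outward from the peak — single-peaked.
Ballot type 4: ranking walks positions 4-5-1-2-3; Kappa is ranked above Lambda even though Lambda lies between Kappa and the peak Eta on the axis — preferences dip and rise again. Not single-peaked.
Ballot type 5: ranking walks positions 3-4-1-2-5; Kappa is ranked above Gamma even though Gamma lies between Kappa and the peak Lambda on the axis — preferences dip and rise again. Not single-peaked.
Ballot type 6: ranking walks positions 4-2-1-5-3; Gamma is ranked above Lambda even though Lambda lies between Gamma and the peak Eta on the axis — preferences dip and rise again. Not single-peaked.
Ballot type 4 violates single-peakedness, so the profile is not single-peaked on this axis.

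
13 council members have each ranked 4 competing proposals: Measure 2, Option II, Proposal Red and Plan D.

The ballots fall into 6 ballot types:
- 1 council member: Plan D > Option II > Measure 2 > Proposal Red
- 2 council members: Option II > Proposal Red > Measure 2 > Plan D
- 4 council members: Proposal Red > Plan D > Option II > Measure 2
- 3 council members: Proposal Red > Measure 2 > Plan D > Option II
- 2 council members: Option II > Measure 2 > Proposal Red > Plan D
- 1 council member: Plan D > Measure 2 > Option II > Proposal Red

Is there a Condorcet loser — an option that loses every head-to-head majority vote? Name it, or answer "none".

none

Head-to-head results (13 council members):
Measure 2 vs Option II: Option II wins 9–4.
Measure 2 vs Proposal Red: Measure 2 is ranked higher on 1+2+1 = 4 ballots, Proposal Red on 9. Proposal Red wins 9–4.
Measure 2 vs Plan D: 2+3+2 = 7 for Measure 2, 6 for Plan D — Measure 2 by 7–6.
Option II vs Proposal Red: Option II preferred on 1+2+2+1 = 6 ballots; Proposal Red wins 7–6.
Option II vs Plan D: Plan D wins 9–4.
Proposal Red vs Plan D: 2+4+3+2 = 11 for Proposal Red, 2 for Plan D — Proposal Red by 11–2.
Every option wins at least one matchup (Measure 2 beats Plan D; Option II beats Measure 2; Proposal Red beats Measure 2; Plan D beats Option II), so there is no Condorcet loser.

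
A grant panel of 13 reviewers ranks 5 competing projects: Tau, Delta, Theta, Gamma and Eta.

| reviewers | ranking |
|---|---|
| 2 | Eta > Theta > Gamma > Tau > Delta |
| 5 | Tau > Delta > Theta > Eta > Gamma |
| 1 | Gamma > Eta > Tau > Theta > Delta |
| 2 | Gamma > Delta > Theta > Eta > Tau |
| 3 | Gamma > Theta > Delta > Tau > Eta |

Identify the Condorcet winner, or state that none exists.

none

Check each pair by majority over 13 ballots:
Tau vs Delta: Tau wins 8–5.
Tau vs Theta: Theta wins 7–6.
Tau–Gamma: Gamma 8–5.
Tau vs Eta: Tau, 8–5.
Delta vs Theta: Delta, 7–6.
Delta–Gamma: Gamma 8–5.
Delta vs Eta: Delta, 10–3.
Theta–Gamma: Theta 7–6.
Theta–Eta: Theta 10–3.
Gamma vs Eta: Eta, 7–6.
Each project drops at least one matchup (Tau loses to Theta; Delta loses to Tau; Theta loses to Delta; Gamma loses to Theta; Eta loses to Tau); the cycle Tau beats Delta beats Theta beats Tau rules out a Condorcet winner.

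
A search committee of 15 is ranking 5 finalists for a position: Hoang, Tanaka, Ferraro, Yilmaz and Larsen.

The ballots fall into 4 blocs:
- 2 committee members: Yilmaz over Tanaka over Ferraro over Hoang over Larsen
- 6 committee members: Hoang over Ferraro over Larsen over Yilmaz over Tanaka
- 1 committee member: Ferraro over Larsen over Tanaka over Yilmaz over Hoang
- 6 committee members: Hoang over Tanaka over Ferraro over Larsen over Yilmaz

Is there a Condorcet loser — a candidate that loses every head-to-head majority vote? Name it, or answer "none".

Pairwise majorities:
Hoang vs Tanaka: Hoang preferred on 6+6 = 12 ballots; Hoang wins 12–3.
Hoang vs Ferraro: Hoang preferred on 6+6 = 12 ballots; Hoang wins 12–3.
Hoang vs Yilmaz: Hoang, 12–3.
Hoang vs Larsen: Hoang wins 14–1.
Tanaka vs Ferraro: 2+6 = 8 for Tanaka, 7 for Ferraro — Tanaka by 8–7.
Tanaka vs Yilmaz: 1+6 = 7 for Tanaka, 8 for Yilmaz — Yilmaz by 8–7.
Tanaka vs Larsen: Tanaka is ranked higher on 2+6 = 8 ballots, Larsen on 7. Tanaka wins 8–7.
Ferraro vs Yilmaz: Ferraro is ranked higher on 6+1+6 = 13 ballots, Yilmaz on 2. Ferraro wins 13–2.
Ferraro vs Larsen: 15 to 0, Ferraro.
Yilmaz vs Larsen: Yilmaz is ranked higher on 2 ballots, Larsen on 13. Larsen wins 13–2.
Every candidate wins at least one matchup (Hoang beats Tanaka; Tanaka beats Ferraro; Ferraro beats Yilmaz; Yilmaz beats Tanaka; Larsen beats Yilmaz), so there is no Condorcet loser.

none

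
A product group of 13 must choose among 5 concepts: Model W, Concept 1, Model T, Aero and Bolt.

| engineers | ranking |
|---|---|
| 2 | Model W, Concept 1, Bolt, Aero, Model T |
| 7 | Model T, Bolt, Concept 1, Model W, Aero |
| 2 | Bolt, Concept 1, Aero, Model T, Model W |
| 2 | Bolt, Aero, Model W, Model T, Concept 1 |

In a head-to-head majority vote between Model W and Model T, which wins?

Ballots ranking Model W above Model T: 2 + 2 = 4.
Ballots ranking Model T above Model W: 13 − 4 = 9.
Model T wins the head-to-head 9–4.

Model T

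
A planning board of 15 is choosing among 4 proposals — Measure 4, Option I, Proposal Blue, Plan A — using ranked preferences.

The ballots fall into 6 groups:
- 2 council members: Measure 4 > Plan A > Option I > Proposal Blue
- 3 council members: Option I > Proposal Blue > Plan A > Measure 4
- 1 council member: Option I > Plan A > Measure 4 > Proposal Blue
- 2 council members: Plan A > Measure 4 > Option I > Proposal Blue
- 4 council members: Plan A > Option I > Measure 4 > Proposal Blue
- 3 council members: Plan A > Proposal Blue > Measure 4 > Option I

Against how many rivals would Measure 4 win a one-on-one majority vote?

1

Measure 4 against each rival (15 council members):
Measure 4 vs Option I: Measure 4 preferred on 2+2+3 = 7 ballots; Option I wins 8–7.
Measure 4 vs Proposal Blue: Measure 4 wins 9–6.
Measure 4 vs Plan A: Plan A, 13–2.
Measure 4 beats Proposal Blue; loses to Option I, Plan A — 1 pairwise win.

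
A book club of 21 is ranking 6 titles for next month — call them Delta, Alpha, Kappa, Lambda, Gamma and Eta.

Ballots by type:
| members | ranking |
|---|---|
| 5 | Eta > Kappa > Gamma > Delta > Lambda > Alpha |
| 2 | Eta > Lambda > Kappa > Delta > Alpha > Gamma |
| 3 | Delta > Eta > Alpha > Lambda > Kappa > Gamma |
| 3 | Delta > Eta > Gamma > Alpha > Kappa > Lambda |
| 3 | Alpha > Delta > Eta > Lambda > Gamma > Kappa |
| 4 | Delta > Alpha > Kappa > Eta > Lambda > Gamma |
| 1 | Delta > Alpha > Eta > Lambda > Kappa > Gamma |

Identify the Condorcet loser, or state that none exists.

Gamma

Head-to-head results (21 members):
Delta–Alpha: Delta 18–3.
Delta vs Kappa: 14 to 7, Delta.
Delta vs Lambda: Delta, 19–2.
Delta vs Gamma: Delta is ranked higher on 2+3+3+3+4+1 = 16 ballots, Gamma on 5. Delta wins 16–5.
Delta vs Eta: Delta is ranked higher on 3+3+3+4+1 = 14 ballots, Eta on 7. Delta wins 14–7.
Alpha vs Kappa: Alpha wins 14–7.
Alpha–Lambda: Alpha 14–7.
Alpha vs Gamma: Alpha wins 13–8.
Alpha vs Eta: Eta, 13–8.
Kappa vs Lambda: Kappa, 12–9.
Kappa vs Gamma: Kappa, 15–6.
Kappa vs Eta: 4 to 17, Eta.
Lambda vs Gamma: 2+3+3+4+1 = 13 for Lambda, 8 for Gamma — Lambda by 13–8.
Lambda vs Eta: Eta wins 21–0.
Gamma vs Eta: 0 for Gamma, 21 for Eta — Eta by 21–0.
Only Gamma has no wins; Gamma is the Condorcet loser.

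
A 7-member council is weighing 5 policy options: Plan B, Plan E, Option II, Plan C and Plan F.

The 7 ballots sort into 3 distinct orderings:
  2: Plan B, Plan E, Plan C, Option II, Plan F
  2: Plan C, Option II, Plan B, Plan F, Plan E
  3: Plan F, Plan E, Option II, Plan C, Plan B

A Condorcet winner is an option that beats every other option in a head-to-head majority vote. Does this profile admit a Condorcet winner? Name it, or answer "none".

Check each pair by majority over 7 ballots:
Plan B–Plan E: Plan B 4–3.
Plan B vs Option II: Option II wins 5–2.
Plan B vs Plan C: Plan C, 5–2.
Plan B–Plan F: Plan B 4–3.
Plan E vs Option II: Plan E wins 5–2.
Plan E–Plan C: Plan E 5–2.
Plan E vs Plan F: Plan F, 5–2.
Option II vs Plan C: Plan C wins 4–3.
Option II–Plan F: Option II 4–3.
Plan C–Plan F: Plan C 4–3.
Each option drops at least one matchup (Plan B loses to Option II; Plan E loses to Plan B; Option II loses to Plan E; Plan C loses to Plan E; Plan F loses to Plan B); the cycle Plan B beats Plan E beats Option II beats Plan B rules out a Condorcet winner.

none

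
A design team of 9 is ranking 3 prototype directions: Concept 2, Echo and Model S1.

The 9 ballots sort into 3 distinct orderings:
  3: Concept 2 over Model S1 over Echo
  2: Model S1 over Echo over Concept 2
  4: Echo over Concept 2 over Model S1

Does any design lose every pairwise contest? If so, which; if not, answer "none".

none

Head-to-head results (9 engineers):
Concept 2 vs Echo: Echo wins 6–3.
Concept 2 vs Model S1: 7 to 2, Concept 2.
Echo vs Model S1: Echo preferred on 4 ballots; Model S1 wins 5–4.
No design is winless: Concept 2 beats Model S1; Echo beats Concept 2; Model S1 beats Echo. There is no Condorcet loser.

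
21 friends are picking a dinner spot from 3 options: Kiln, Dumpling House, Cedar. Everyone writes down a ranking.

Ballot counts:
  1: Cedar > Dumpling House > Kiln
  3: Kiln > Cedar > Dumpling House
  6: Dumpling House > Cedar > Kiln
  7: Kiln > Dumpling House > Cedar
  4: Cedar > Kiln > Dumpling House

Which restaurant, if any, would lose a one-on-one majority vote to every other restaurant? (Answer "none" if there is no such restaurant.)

Head-to-head results (21 friends):
Kiln vs Dumpling House: 14 to 7, Kiln.
Kiln vs Cedar: 3+7 = 10 for Kiln, 11 for Cedar — Cedar by 11–10.
Dumpling House vs Cedar: 6+7 = 13 for Dumpling House, 8 for Cedar — Dumpling House by 13–8.
Each restaurant has at least one pairwise win (Kiln beats Dumpling House; Dumpling House beats Cedar; Cedar beats Kiln) — no Condorcet loser.

none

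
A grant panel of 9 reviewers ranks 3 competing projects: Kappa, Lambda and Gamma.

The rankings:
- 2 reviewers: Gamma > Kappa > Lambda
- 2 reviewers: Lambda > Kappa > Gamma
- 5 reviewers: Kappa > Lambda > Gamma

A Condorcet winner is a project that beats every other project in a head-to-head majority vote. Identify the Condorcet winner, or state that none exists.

Kappa

Pairwise majorities:
Kappa vs Lambda: Kappa is ranked higher on 2+5 = 7 ballots, Lambda on 2. Kappa wins 7–2.
Kappa vs Gamma: Kappa preferred on 2+5 = 7 ballots; Kappa wins 7–2.
Lambda vs Gamma: 2+5 = 7 for Lambda, 2 for Gamma — Lambda by 7–2.
Kappa defeats every rival head-to-head and is the Condorcet winner.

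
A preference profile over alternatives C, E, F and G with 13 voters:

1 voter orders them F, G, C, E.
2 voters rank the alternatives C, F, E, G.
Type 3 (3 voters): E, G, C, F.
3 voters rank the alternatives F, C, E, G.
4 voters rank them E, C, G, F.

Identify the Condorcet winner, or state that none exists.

E

Check each pair by majority over 13 ballots:
C vs E: 6 to 7, E.
C vs F: C preferred on 2+3+4 = 9 ballots; C wins 9–4.
C vs G: 2+3+4 = 9 for C, 4 for G — C by 9–4.
E vs F: 3+4 = 7 for E, 6 for F — E by 7–6.
E vs G: E is ranked higher on 2+3+3+4 = 12 ballots, G on 1. E wins 12–1.
F vs G: F preferred on 1+2+3 = 6 ballots; G wins 7–6.
Only E has no losses; E is the Condorcet winner.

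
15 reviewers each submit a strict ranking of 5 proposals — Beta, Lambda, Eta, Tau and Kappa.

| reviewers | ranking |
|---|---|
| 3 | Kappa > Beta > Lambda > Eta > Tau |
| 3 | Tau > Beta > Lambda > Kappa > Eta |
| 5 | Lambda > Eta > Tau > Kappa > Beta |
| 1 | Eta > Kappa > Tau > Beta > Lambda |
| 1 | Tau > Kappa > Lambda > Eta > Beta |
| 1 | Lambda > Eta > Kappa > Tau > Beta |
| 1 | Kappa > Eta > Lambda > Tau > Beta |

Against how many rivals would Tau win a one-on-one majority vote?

Tau against each rival (15 reviewers):
Tau vs Beta: Tau wins 12–3.
Tau vs Lambda: 3+1+1 = 5 for Tau, 10 for Lambda — Lambda by 10–5.
Tau vs Eta: Tau is ranked higher on 3+1 = 4 ballots, Eta on 11. Eta wins 11–4.
Tau vs Kappa: Tau is ranked higher on 3+5+1 = 9 ballots, Kappa on 6. Tau wins 9–6.
Tau beats Beta, Kappa; loses to Lambda, Eta — 2 pairwise wins.

2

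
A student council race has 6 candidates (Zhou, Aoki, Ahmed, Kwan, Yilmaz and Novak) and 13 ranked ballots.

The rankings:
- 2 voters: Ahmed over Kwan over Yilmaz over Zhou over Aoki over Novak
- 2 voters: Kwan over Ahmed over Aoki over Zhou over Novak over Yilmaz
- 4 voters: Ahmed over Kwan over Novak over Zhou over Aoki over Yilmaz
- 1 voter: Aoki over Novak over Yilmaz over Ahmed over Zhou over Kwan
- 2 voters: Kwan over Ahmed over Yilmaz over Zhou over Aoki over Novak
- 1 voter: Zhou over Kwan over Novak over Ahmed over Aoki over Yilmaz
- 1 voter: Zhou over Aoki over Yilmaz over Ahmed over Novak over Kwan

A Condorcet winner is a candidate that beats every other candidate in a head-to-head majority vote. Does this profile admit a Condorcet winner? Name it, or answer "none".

Ahmed

Pairwise majorities:
Zhou vs Aoki: 10 to 3, Zhou.
Zhou vs Ahmed: 1+1 = 2 for Zhou, 11 for Ahmed — Ahmed by 11–2.
Zhou vs Kwan: Zhou is ranked higher on 1+1+1 = 3 ballots, Kwan on 10. Kwan wins 10–3.
Zhou vs Yilmaz: 8 to 5, Zhou.
Zhou vs Novak: Zhou preferred on 2+2+2+1+1 = 8 ballots; Zhou wins 8–5.
Aoki vs Ahmed: 1+1 = 2 for Aoki, 11 for Ahmed — Ahmed by 11–2.
Aoki vs Kwan: 1+1 = 2 for Aoki, 11 for Kwan — Kwan by 11–2.
Aoki vs Yilmaz: Aoki is ranked higher on 2+4+1+1+1 = 9 ballots, Yilmaz on 4. Aoki wins 9–4.
Aoki vs Novak: 2+2+1+2+1 = 8 for Aoki, 5 for Novak — Aoki by 8–5.
Ahmed vs Kwan: 8 to 5, Ahmed.
Ahmed vs Yilmaz: Ahmed preferred on 2+2+4+2+1 = 11 ballots; Ahmed wins 11–2.
Ahmed vs Novak: 11 to 2, Ahmed.
Kwan vs Yilmaz: Kwan is ranked higher on 2+2+4+2+1 = 11 ballots, Yilmaz on 2. Kwan wins 11–2.
Kwan vs Novak: 2+2+4+2+1 = 11 for Kwan, 2 for Novak — Kwan by 11–2.
Yilmaz vs Novak: 2+2+1 = 5 for Yilmaz, 8 for Novak — Novak by 8–5.
Only Ahmed has no losses; Ahmed is the Condorcet winner.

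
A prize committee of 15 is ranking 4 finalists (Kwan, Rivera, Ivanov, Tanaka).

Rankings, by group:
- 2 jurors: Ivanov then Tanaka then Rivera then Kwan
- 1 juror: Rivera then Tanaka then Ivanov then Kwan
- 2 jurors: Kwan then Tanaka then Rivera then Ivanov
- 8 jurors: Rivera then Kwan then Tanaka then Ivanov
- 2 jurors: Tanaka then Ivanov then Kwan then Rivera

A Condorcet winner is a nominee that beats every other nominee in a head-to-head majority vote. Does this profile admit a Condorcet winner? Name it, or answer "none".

Rivera

Pairwise majorities:
Kwan vs Rivera: 4 to 11, Rivera.
Kwan vs Ivanov: Kwan preferred on 2+8 = 10 ballots; Kwan wins 10–5.
Kwan vs Tanaka: Kwan wins 10–5.
Rivera vs Ivanov: Rivera, 11–4.
Rivera vs Tanaka: 9 to 6, Rivera.
Ivanov vs Tanaka: Tanaka wins 13–2.
Only Rivera has no losses; Rivera is the Condorcet winner.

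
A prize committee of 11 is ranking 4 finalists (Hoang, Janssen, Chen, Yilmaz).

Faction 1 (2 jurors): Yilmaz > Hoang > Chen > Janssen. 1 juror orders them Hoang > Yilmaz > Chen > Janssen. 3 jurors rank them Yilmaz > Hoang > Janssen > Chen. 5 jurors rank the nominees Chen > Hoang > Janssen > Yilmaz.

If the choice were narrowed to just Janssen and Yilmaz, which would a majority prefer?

Yilmaz

Ballots ranking Janssen above Yilmaz: 5.
Ballots ranking Yilmaz above Janssen: 11 − 5 = 6.
Yilmaz wins the head-to-head 6–5.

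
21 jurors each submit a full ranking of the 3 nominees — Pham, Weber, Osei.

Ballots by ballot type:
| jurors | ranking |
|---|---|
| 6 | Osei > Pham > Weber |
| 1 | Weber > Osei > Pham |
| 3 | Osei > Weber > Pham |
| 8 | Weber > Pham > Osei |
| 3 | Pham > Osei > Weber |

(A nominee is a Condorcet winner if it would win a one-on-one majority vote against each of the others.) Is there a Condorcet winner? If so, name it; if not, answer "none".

none

Head-to-head results (21 jurors):
Pham vs Weber: 6+3 = 9 for Pham, 12 for Weber — Weber by 12–9.
Pham vs Osei: 8+3 = 11 for Pham, 10 for Osei — Pham by 11–10.
Weber vs Osei: Weber is ranked higher on 1+8 = 9 ballots, Osei on 12. Osei wins 12–9.
Each nominee drops at least one matchup (Pham loses to Weber; Weber loses to Osei; Osei loses to Pham); the cycle Pham > Osei > Weber > Pham rules out a Condorcet winner.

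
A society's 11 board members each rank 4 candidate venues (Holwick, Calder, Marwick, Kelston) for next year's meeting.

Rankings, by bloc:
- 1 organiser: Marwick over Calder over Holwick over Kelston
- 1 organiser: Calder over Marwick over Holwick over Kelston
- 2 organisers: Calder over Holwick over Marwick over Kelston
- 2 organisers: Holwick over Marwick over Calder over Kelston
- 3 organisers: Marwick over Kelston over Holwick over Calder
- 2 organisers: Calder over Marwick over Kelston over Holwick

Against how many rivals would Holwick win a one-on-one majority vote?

1

Holwick against each rival (11 organisers):
Holwick vs Calder: Calder, 6–5.
Holwick vs Marwick: Holwick preferred on 2+2 = 4 ballots; Marwick wins 7–4.
Holwick vs Kelston: 1+1+2+2 = 6 for Holwick, 5 for Kelston — Holwick by 6–5.
Holwick beats Kelston; loses to Calder, Marwick — 1 pairwise win.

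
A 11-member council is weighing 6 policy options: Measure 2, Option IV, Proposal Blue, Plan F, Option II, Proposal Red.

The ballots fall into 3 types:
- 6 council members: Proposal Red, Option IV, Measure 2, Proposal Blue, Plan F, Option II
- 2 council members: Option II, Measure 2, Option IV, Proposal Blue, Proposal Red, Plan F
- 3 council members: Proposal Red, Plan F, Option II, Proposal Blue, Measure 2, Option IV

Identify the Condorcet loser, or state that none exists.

Option II

Head-to-head results (11 council members):
Measure 2 vs Option IV: Option IV wins 6–5.
Measure 2 vs Proposal Blue: 6+2 = 8 for Measure 2, 3 for Proposal Blue — Measure 2 by 8–3.
Measure 2 vs Plan F: Measure 2 preferred on 6+2 = 8 ballots; Measure 2 wins 8–3.
Measure 2–Option II: Measure 2 6–5.
Measure 2–Proposal Red: Proposal Red 9–2.
Option IV–Proposal Blue: Option IV 8–3.
Option IV vs Plan F: 8 to 3, Option IV.
Option IV vs Option II: 6 to 5, Option IV.
Option IV vs Proposal Red: Proposal Red wins 9–2.
Proposal Blue vs Plan F: 6+2 = 8 for Proposal Blue, 3 for Plan F — Proposal Blue by 8–3.
Proposal Blue–Option II: Proposal Blue 6–5.
Proposal Blue vs Proposal Red: Proposal Blue is ranked higher on 2 ballots, Proposal Red on 9. Proposal Red wins 9–2.
Plan F vs Option II: 9 to 2, Plan F.
Plan F vs Proposal Red: 0 to 11, Proposal Red.
Option II vs Proposal Red: 2 to 9, Proposal Red.
Only Option II has no wins; Option II is the Condorcet loser.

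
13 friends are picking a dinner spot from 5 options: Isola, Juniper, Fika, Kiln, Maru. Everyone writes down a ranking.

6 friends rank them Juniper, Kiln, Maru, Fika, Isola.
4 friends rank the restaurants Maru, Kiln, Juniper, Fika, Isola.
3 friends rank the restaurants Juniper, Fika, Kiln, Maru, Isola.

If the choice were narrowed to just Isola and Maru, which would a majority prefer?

No ballot ranks Isola above Maru: 0.
Ballots ranking Maru above Isola: 13 − 0 = 13.
Maru wins the head-to-head 13–0.

Maru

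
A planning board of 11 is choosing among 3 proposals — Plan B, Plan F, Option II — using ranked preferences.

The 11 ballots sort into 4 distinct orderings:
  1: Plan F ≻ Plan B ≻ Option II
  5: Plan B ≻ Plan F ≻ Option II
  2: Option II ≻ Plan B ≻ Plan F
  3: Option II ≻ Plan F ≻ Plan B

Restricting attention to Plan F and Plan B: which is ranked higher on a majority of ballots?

Plan B

Ballots ranking Plan F above Plan B: 1 + 3 = 4.
Ballots ranking Plan B above Plan F: 11 − 4 = 7.
Plan B wins the head-to-head 7–4.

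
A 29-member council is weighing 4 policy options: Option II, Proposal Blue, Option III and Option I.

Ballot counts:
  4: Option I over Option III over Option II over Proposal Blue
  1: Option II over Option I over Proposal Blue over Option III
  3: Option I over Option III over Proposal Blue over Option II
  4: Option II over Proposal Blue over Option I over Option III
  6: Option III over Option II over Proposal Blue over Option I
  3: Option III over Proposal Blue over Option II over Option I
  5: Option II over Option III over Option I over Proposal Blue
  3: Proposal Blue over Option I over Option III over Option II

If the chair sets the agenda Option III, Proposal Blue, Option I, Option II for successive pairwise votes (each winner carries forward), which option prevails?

Option II

Round 1: Option III vs Proposal Blue — 21–8, Option III advances.
Round 2: Option III vs Option I — 14–15, Option I advances.
Round 3: Option I vs Option II — 10–19, Option II advances.
Option II survives the agenda.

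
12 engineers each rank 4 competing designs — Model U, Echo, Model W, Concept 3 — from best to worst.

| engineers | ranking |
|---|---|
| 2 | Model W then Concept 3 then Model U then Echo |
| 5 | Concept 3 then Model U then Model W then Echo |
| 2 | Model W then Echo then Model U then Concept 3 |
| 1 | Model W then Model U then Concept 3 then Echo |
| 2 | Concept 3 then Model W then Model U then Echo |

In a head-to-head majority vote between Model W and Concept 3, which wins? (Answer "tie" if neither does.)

Concept 3

Ballots ranking Model W above Concept 3: 2 + 2 + 1 = 5.
Ballots ranking Concept 3 above Model W: 12 − 5 = 7.
Concept 3 wins the head-to-head 7–5.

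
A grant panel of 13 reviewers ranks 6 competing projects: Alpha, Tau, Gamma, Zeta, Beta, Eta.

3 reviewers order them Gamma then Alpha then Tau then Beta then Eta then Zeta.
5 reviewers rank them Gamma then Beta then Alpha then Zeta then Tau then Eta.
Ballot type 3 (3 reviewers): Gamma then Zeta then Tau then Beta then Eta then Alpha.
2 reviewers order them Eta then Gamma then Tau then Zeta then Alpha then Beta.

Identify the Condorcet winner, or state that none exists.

Check each pair by majority over 13 ballots:
Alpha–Tau: Alpha 8–5.
Alpha–Gamma: Gamma 13–0.
Alpha–Zeta: Alpha 8–5.
Alpha vs Beta: Beta wins 8–5.
Alpha–Eta: Alpha 8–5.
Tau vs Gamma: Gamma wins 13–0.
Tau vs Zeta: Zeta, 8–5.
Tau vs Beta: Tau wins 8–5.
Tau vs Eta: Tau, 11–2.
Gamma–Zeta: Gamma 13–0.
Gamma vs Beta: Gamma, 13–0.
Gamma vs Eta: Gamma wins 11–2.
Zeta vs Beta: Beta, 8–5.
Zeta vs Eta: Zeta wins 8–5.
Beta–Eta: Beta 11–2.
Gamma beats each of Alpha, Tau, Zeta, Beta, Eta — Gamma is the Condorcet winner.

Gamma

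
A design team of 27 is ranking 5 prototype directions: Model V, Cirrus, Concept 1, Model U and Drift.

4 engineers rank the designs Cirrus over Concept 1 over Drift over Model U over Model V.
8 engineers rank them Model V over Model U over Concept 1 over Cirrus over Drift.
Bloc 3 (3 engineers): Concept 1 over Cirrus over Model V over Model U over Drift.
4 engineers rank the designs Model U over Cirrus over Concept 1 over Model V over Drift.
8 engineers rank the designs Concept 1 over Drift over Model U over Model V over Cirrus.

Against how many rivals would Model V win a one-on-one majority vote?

Model V against each rival (27 engineers):
Model V–Cirrus: Model V 16–11.
Model V vs Concept 1: 8 to 19, Concept 1.
Model V–Model U: Model U 16–11.
Model V vs Drift: Model V preferred on 8+3+4 = 15 ballots; Model V wins 15–12.
Model V beats Cirrus, Drift; loses to Concept 1, Model U — 2 pairwise wins.

2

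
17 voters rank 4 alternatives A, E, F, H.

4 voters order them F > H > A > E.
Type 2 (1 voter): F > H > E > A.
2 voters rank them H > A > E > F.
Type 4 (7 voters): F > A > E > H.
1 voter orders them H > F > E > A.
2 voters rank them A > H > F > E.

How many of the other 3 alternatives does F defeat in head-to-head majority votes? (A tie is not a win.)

F against each rival (17 voters):
F–A: F 13–4.
F–E: F 15–2.
F vs H: F, 12–5.
F beats A, E, H — 3 pairwise wins.

3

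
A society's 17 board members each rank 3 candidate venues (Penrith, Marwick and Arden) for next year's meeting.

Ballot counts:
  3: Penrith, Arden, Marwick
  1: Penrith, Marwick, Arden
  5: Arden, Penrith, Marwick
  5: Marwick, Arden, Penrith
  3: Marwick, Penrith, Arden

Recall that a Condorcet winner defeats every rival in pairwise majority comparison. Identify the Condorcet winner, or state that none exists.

Head-to-head results (17 organisers):
Penrith–Marwick: Penrith 9–8.
Penrith vs Arden: Penrith preferred on 3+1+3 = 7 ballots; Arden wins 10–7.
Marwick vs Arden: Marwick wins 9–8.
Every city loses at least once (Penrith loses to Arden; Marwick loses to Penrith; Arden loses to Marwick). The majority relation contains the cycle Penrith > Marwick > Arden > Penrith, so there is no Condorcet winner.

none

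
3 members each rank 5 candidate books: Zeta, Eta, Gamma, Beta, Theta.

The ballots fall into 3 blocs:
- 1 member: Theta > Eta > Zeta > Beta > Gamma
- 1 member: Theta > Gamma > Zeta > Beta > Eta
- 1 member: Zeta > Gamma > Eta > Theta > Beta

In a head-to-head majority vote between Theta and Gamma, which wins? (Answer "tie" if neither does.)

Theta

Ballots ranking Theta above Gamma: 1 + 1 = 2.
Ballots ranking Gamma above Theta: 3 − 2 = 1.
Theta wins the head-to-head 2–1.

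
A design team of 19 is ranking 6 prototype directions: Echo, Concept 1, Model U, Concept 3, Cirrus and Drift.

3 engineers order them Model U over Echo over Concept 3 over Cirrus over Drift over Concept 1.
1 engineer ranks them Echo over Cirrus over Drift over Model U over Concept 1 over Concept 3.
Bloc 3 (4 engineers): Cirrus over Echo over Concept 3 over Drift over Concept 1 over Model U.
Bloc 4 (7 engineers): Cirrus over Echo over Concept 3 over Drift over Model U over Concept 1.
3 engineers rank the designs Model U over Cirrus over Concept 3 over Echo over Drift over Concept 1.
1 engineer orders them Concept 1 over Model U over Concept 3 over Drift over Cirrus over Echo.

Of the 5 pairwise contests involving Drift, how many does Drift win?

2

Drift against each rival (19 engineers):
Drift vs Echo: 1 for Drift, 18 for Echo — Echo by 18–1.
Drift vs Concept 1: 3+1+4+7+3 = 18 for Drift, 1 for Concept 1 — Drift by 18–1.
Drift vs Model U: 12 to 7, Drift.
Drift vs Concept 3: 1 for Drift, 18 for Concept 3 — Concept 3 by 18–1.
Drift vs Cirrus: Cirrus wins 18–1.
Drift beats Concept 1, Model U; loses to Echo, Concept 3, Cirrus — 2 pairwise wins.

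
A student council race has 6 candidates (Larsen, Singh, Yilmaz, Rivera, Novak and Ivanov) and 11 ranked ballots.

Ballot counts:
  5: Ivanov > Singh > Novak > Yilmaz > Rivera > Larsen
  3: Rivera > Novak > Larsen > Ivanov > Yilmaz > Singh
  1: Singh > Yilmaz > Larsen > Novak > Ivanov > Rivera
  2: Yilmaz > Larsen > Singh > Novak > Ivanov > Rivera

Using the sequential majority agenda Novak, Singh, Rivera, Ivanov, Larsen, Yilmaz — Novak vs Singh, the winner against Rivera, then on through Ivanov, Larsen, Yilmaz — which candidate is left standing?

Yilmaz

Round 1: Novak vs Singh — 3–8, Singh advances.
Round 2: Singh vs Rivera — 8–3, Singh advances.
Round 3: Singh vs Ivanov — 3–8, Ivanov advances.
Round 4: Ivanov vs Larsen — 5–6, Larsen advances.
Round 5: Larsen vs Yilmaz — 3–8, Yilmaz advances.
The agenda winner is Yilmaz.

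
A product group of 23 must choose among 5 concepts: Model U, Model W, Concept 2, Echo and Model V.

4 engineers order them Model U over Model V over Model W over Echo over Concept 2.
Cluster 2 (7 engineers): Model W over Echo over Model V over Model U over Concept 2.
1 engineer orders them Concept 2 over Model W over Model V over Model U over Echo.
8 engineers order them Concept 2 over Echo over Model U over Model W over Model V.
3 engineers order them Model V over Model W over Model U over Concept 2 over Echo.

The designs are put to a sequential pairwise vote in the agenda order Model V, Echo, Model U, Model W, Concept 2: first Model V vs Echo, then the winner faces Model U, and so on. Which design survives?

Model W

Round 1: Model V vs Echo — 8–15, Echo advances.
Round 2: Echo vs Model U — 15–8, Echo advances.
Round 3: Echo vs Model W — 8–15, Model W advances.
Round 4: Model W vs Concept 2 — 14–9, Model W advances.
The agenda winner is Model W.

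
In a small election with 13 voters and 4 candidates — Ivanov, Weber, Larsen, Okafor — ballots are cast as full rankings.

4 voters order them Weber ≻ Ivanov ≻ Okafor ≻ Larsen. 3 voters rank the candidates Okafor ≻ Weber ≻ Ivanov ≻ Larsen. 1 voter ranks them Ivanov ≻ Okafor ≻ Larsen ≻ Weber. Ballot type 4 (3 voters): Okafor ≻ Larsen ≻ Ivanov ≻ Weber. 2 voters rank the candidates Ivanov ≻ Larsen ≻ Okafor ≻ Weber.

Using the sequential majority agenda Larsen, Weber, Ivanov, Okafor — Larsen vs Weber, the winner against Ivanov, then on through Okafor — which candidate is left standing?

Round 1: Larsen vs Weber — 6–7, Weber advances.
Round 2: Weber vs Ivanov — 7–6, Weber advances.
Round 3: Weber vs Okafor — 4–9, Okafor advances.
Okafor survives the agenda.

Okafor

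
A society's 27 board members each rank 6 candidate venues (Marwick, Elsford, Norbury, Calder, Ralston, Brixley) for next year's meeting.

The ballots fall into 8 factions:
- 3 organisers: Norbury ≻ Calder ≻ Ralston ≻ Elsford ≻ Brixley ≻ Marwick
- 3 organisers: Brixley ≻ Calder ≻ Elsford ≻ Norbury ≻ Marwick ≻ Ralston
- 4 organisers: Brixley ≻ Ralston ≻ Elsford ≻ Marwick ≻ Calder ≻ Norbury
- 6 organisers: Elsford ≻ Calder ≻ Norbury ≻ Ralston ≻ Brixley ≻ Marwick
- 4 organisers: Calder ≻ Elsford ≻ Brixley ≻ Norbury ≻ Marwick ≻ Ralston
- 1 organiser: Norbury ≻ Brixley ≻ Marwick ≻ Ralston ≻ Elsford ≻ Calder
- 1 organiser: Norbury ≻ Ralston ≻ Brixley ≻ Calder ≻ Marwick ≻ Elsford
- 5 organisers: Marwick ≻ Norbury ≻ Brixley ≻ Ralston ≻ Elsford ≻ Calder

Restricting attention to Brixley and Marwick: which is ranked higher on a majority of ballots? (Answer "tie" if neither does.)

Brixley

Ballots ranking Brixley above Marwick: 3 + 3 + 4 + 6 + 4 + 1 + 1 = 22.
Ballots ranking Marwick above Brixley: 27 − 22 = 5.
Brixley wins the head-to-head 22–5.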